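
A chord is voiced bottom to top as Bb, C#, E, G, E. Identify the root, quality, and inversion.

The pitch classes Bb, C#, E, G arrange in thirds as C#–E–G–Bb: a C# diminished seventh chord.
Bb is the seventh of C# diminished seventh; seventh in the bass means third inversion (figured bass 4/2).

C# diminished seventh, third inversion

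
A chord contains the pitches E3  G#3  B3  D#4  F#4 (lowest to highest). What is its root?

The distinct letter names are E, G#, B, D#, F#. Arranged as a stack of thirds they read E–G#–B–D#–F#, so E is the root (an E major ninth chord).

E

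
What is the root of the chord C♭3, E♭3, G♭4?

Reordering Cb, Eb, Gb into stacked thirds gives Cb–Eb–Gb; the bottom of that stack, Cb, is the root.

Cb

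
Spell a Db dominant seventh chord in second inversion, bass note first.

Spelling Db dominant seventh: Db–F–Ab–Cb. In second inversion the fifth is bass, giving Ab, Cb, Db, F from the bottom.

Ab, Cb, Db, F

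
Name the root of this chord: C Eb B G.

C

The distinct letter names are C, Eb, B, G. Arranged as a stack of thirds they read C–Eb–G–B, so C is the root (a C minor-major seventh chord).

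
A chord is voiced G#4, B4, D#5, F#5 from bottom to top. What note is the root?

The distinct letter names are G#, B, D#, F#. Arranged as a stack of thirds they read G#–B–D#–F#, so G# is the root (a G# minor seventh chord).

G#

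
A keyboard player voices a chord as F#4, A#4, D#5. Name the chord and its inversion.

Reducing to letter names: F#, A#, D#. These stack in thirds as D#–F#–A# — a D# minor triad.
The lowest note is F#, the third of the chord, so this is first inversion (figured bass 6).

D# minor, first inversion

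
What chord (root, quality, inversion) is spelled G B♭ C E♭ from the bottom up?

The pitch classes G, Bb, C, Eb arrange in thirds as C–Eb–G–Bb: a C minor seventh chord.
With the fifth (G) in the bass, the chord is in second inversion (figured bass 4/3).

C minor seventh, second inversion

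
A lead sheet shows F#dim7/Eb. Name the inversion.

F#dim7/Eb means F# diminished seventh with Eb in the bass. Eb is the seventh of F# diminished seventh (F#–A–C–Eb), so this is third inversion.

third inversion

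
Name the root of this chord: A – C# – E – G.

The distinct letter names are A, C#, E, G. Arranged as a stack of thirds they read A–C#–E–G, so A is the root (an A dominant seventh chord).

A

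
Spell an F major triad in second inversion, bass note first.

C, F, A

F major is F–A–C. Second inversion puts the fifth (C) in the bass, with the remaining tones above: C, F, A.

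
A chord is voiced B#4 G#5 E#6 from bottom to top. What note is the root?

The distinct letter names are B#, G#, E#. Arranged as a stack of thirds they read E#–G#–B#, so E# is the root (an E# minor triad).

E#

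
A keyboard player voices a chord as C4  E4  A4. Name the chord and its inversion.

The pitch classes C, E, A arrange in thirds as A–C–E: an A minor triad.
With the third (C) in the bass, the chord is in first inversion (figured bass 6).

A minor, first inversion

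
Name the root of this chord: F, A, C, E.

F, A, C, E are the tones of an F major seventh chord (F–A–C–E), making F the root.

F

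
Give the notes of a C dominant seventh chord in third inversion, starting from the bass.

Bb, C, E, G

The chord tones are C–E–G–Bb. With the seventh (Bb) lowest for third inversion: Bb, C, E, G.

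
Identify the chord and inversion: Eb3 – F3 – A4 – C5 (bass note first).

The distinct note names are Eb, F, A, C. Stacked in thirds they read F–A–C–Eb, which is a dominant seventh chord on F.
Eb is the seventh of F dominant seventh; seventh in the bass means third inversion (figured bass 4/2).

F dominant seventh, third inversion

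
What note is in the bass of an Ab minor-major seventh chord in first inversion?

Ab minor-major seventh is Ab–Cb–Eb–G. First inversion places the third in the bass: Cb.

Cb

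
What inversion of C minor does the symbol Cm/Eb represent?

Cm/Eb means C minor with Eb in the bass. Eb is the third of C minor (C–Eb–G), so this is first inversion.

first inversion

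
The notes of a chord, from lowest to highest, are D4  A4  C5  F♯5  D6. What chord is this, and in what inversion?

D dominant seventh, root position

The pitch classes D, A, C, F# arrange in thirds as D–F#–A–C: a D dominant seventh chord.
With the root (D) in the bass, the chord is in root position (figured bass 7).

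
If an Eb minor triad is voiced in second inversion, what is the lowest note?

Eb minor is Eb–Gb–Bb. Second inversion places the fifth in the bass: Bb.

Bb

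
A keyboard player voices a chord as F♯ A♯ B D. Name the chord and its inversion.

B minor-major seventh, second inversion

The pitch classes F#, A#, B, D arrange in thirds as B–D–F#–A#: a B minor-major seventh chord.
With the fifth (F#) in the bass, the chord is in second inversion (figured bass 4/3).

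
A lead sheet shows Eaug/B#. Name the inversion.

Eaug/B# means E augmented with B# in the bass. B# is the fifth of E augmented (E–G#–B#), so this is second inversion.

second inversion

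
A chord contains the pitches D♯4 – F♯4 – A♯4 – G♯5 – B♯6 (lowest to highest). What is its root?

The distinct letter names are D#, F#, A#, G#, B#. Arranged as a stack of thirds they read G#–B#–D#–F#–A#, so G# is the root (a G# dominant ninth chord).

G#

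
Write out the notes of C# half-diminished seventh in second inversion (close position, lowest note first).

C# half-diminished seventh is C#–E–G–B. Second inversion puts the fifth (G) in the bass, with the remaining tones above: G, B, C#, E.

G, B, C#, E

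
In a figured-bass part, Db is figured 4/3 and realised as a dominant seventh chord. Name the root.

The figures 4/3 mean the fifth of the chord is in the bass. If Db is the fifth of a dominant seventh chord, the root is Gb (chord tones Gb–Bb–Db–Fb).

Gb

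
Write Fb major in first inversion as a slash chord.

First inversion of Fb major has the third (Ab) in the bass. As a slash chord: Fbmaj/Ab.

Fbmaj/Ab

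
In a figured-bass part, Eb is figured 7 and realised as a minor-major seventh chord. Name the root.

Eb

The figures 7 mean the root of the chord is in the bass. If Eb is the root of a minor-major seventh chord, the root is Eb (chord tones Eb–Gb–Bb–D).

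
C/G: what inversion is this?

second inversion

C/G means C major with G in the bass. G is the fifth of C major (C–E–G), so this is second inversion.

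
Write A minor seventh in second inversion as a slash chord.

Second inversion of A minor seventh has the fifth (E) in the bass. As a slash chord: Am7/E.

Am7/E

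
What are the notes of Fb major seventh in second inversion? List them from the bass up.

Cb, Eb, Fb, Ab

Spelling Fb major seventh: Fb–Ab–Cb–Eb. In second inversion the fifth is bass, giving Cb, Eb, Fb, Ab from the bottom.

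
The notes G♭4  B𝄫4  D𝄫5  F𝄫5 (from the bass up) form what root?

Reordering Gb, Bbb, Dbb, Fbb into stacked thirds gives Gb–Bbb–Dbb–Fbb; the bottom of that stack, Gb, is the root.

Gb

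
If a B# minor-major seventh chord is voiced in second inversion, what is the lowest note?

F##

In second inversion the fifth is lowest. For B# minor-major seventh (B#–D#–F##–A##) that is F##.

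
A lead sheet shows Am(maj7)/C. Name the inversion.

Am(maj7)/C means A minor-major seventh with C in the bass. C is the third of A minor-major seventh (A–C–E–G#), so this is first inversion.

first inversion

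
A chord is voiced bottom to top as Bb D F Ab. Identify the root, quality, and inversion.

Bb dominant seventh, root position

The distinct note names are Bb, D, F, Ab. Stacked in thirds they read Bb–D–F–Ab, which is a dominant seventh chord on Bb.
Bb is the root of Bb dominant seventh; root in the bass means root position (figured bass 7).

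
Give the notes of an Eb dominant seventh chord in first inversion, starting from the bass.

Spelling Eb dominant seventh: Eb–G–Bb–Db. In first inversion the third is bass, giving G, Bb, Db, Eb from the bottom.

G, Bb, Db, Eb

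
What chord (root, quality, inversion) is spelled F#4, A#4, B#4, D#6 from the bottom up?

B# half-diminished seventh, second inversion

The distinct note names are F#, A#, B#, D#. Stacked in thirds they read B#–D#–F#–A#, which is a half-diminished seventh chord on B#.
The lowest note is F#, the fifth of the chord, so this is second inversion (figured bass 4/3).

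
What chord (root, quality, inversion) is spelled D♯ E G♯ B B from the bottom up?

The distinct note names are D#, E, G#, B. Stacked in thirds they read E–G#–B–D#, which is a major seventh chord on E.
With the seventh (D#) in the bass, the chord is in third inversion (figured bass 4/2).

E major seventh, third inversion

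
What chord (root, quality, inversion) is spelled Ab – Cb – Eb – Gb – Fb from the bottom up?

The pitch classes Ab, Cb, Eb, Gb, Fb arrange in thirds as Fb–Ab–Cb–Eb–Gb: an Fb major ninth chord.
With the third (Ab) in the bass, the chord is in first inversion.

Fb major ninth, first inversion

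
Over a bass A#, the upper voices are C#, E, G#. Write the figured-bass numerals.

7

The notes A#, C#, E, G# stack in thirds as A#–C#–E–G# — an A# half-diminished seventh chord. The bass A# is the root, so this is root position: figured 7.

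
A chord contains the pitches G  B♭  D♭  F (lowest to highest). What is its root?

G

Reordering G, Bb, Db, F into stacked thirds gives G–Bb–Db–F; the bottom of that stack, G, is the root.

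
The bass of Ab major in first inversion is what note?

C

In first inversion the third is lowest. For Ab major (Ab–C–Eb) that is C.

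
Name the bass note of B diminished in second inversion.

F

B diminished is B–D–F. Second inversion places the fifth in the bass: F.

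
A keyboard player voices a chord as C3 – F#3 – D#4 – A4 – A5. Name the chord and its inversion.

Reducing to letter names: C, F#, D#, A. These stack in thirds as D#–F#–A–C — a D# diminished seventh chord.
The lowest note is C, the seventh of the chord, so this is third inversion (figured bass 4/2).

D# diminished seventh, third inversion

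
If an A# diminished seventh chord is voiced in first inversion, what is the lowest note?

A# diminished seventh is A#–C#–E–G. First inversion places the third in the bass: C#.

C#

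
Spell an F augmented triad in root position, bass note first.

The chord tones are F–A–C#. With the root (F) lowest for root position: F, A, C#.

F, A, C#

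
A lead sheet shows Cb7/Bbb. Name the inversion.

third inversion

Cb7/Bbb means Cb dominant seventh with Bbb in the bass. Bbb is the seventh of Cb dominant seventh (Cb–Eb–Gb–Bbb), so this is third inversion.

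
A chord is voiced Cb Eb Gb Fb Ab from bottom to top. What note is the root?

The distinct letter names are Cb, Eb, Gb, Fb, Ab. Arranged as a stack of thirds they read Fb–Ab–Cb–Eb–Gb, so Fb is the root (an Fb major ninth chord).

Fb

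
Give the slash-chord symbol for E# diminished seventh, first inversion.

E#dim7/G#

First inversion of E# diminished seventh has the third (G#) in the bass. As a slash chord: E#dim7/G#.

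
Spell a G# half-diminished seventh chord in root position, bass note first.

G# half-diminished seventh is G#–B–D–F#. Root position puts the root (G#) in the bass, with the remaining tones above: G#, B, D, F#.

G#, B, D, F#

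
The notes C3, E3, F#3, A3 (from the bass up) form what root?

C, E, F#, A are the tones of an F# half-diminished seventh chord (F#–A–C–E), making F# the root.

F#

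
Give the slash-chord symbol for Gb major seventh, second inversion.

Gbmaj7/Db

Second inversion of Gb major seventh has the fifth (Db) in the bass. As a slash chord: Gbmaj7/Db.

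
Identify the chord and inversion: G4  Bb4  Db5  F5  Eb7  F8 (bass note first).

The distinct note names are G, Bb, Db, F, Eb. Stacked in thirds they read Eb–G–Bb–Db–F, which is a dominant ninth chord on Eb.
The lowest note is G, the third of the chord, so this is first inversion.

Eb dominant ninth, first inversion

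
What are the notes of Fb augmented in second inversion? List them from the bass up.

C, Fb, Ab

Spelling Fb augmented: Fb–Ab–C. In second inversion the fifth is bass, giving C, Fb, Ab from the bottom.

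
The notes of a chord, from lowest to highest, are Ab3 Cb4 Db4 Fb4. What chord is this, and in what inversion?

Db minor seventh, second inversion

Reducing to letter names: Ab, Cb, Db, Fb. These stack in thirds as Db–Fb–Ab–Cb — a Db minor seventh chord.
The lowest note is Ab, the fifth of the chord, so this is second inversion (figured bass 4/3).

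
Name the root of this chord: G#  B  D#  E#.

G#, B, D#, E# are the tones of an E# half-diminished seventh chord (E#–G#–B–D#), making E# the root.

E#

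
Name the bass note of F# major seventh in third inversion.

E#

The seventh of F# major seventh (F#–A#–C#–E#) is E#; that is the bass in third inversion.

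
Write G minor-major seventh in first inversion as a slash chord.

Gm(maj7)/Bb

First inversion of G minor-major seventh has the third (Bb) in the bass. As a slash chord: Gm(maj7)/Bb.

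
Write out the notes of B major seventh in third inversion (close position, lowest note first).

The chord tones are B–D#–F#–A#. With the seventh (A#) lowest for third inversion: A#, B, D#, F#.

A#, B, D#, F#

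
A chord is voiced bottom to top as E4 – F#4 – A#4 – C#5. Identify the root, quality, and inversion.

F# dominant seventh, third inversion

Reducing to letter names: E, F#, A#, C#. These stack in thirds as F#–A#–C#–E — an F# dominant seventh chord.
The lowest note is E, the seventh of the chord, so this is third inversion (figured bass 4/2).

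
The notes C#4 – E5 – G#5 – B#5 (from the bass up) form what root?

Reordering C#, E, G#, B# into stacked thirds gives C#–E–G#–B#; the bottom of that stack, C#, is the root.

C#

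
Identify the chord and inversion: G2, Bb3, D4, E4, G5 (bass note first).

Reducing to letter names: G, Bb, D, E. These stack in thirds as E–G–Bb–D — an E half-diminished seventh chord.
G is the third of E half-diminished seventh; third in the bass means first inversion (figured bass 6/5).

E half-diminished seventh, first inversion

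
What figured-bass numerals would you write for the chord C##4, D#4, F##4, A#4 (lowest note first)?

4/2

The notes C##, D#, F##, A# stack in thirds as D#–F##–A#–C## — a D# major seventh chord. The bass C## is the seventh, so this is third inversion: figured 4/2.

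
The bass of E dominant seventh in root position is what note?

E

In root position the root is lowest. For E dominant seventh (E–G#–B–D) that is E.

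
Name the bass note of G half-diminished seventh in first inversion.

In first inversion the third is lowest. For G half-diminished seventh (G–Bb–Db–F) that is Bb.

Bb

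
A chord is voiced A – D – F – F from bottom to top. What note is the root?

D

The distinct letter names are A, D, F. Arranged as a stack of thirds they read D–F–A, so D is the root (a D minor triad).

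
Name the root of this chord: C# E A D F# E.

C#, E, A, D, F# are the tones of a D major ninth chord (D–F#–A–C#–E), making D the root.

D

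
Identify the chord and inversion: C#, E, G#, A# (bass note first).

The distinct note names are C#, E, G#, A#. Stacked in thirds they read A#–C#–E–G#, which is a half-diminished seventh chord on A#.
With the third (C#) in the bass, the chord is in first inversion (figured bass 6/5).

A# half-diminished seventh, first inversion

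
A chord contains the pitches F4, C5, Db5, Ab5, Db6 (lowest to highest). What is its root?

Db

Reordering F, C, Db, Ab into stacked thirds gives Db–F–Ab–C; the bottom of that stack, Db, is the root.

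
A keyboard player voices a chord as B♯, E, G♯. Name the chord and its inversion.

E augmented, second inversion

The distinct note names are B#, E, G#. Stacked in thirds they read E–G#–B#, which is an augmented triad on E.
B# is the fifth of E augmented; fifth in the bass means second inversion (figured bass 6/4).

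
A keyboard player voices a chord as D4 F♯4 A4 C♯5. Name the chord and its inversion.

D major seventh, root position

Reducing to letter names: D, F#, A, C#. These stack in thirds as D–F#–A–C# — a D major seventh chord.
The lowest note is D, the root of the chord, so this is root position (figured bass 7).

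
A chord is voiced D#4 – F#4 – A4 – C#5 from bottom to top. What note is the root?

D#

Reordering D#, F#, A, C# into stacked thirds gives D#–F#–A–C#; the bottom of that stack, D#, is the root.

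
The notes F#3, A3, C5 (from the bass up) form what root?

F#

Reordering F#, A, C into stacked thirds gives F#–A–C; the bottom of that stack, F#, is the root.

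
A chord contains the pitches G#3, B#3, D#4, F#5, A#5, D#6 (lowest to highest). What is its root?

Reordering G#, B#, D#, F#, A# into stacked thirds gives G#–B#–D#–F#–A#; the bottom of that stack, G#, is the root.

G#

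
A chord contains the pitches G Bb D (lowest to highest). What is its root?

G

Reordering G, Bb, D into stacked thirds gives G–Bb–D; the bottom of that stack, G, is the root.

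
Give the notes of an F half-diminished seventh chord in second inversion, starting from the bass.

Spelling F half-diminished seventh: F–Ab–Cb–Eb. In second inversion the fifth is bass, giving Cb, Eb, F, Ab from the bottom.

Cb, Eb, F, Ab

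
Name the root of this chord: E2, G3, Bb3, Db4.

E

The distinct letter names are E, G, Bb, Db. Arranged as a stack of thirds they read E–G–Bb–Db, so E is the root (an E diminished seventh chord).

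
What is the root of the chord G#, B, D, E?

The distinct letter names are G#, B, D, E. Arranged as a stack of thirds they read E–G#–B–D, so E is the root (an E dominant seventh chord).

E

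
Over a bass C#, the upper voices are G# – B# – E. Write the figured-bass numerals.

7

The notes C#, G#, B#, E stack in thirds as C#–E–G#–B# — a C# minor-major seventh chord. The bass C# is the root, so this is root position: figured 7.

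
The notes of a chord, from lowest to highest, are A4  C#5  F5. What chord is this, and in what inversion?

F augmented, first inversion

The pitch classes A, C#, F arrange in thirds as F–A–C#: an F augmented triad.
The lowest note is A, the third of the chord, so this is first inversion (figured bass 6).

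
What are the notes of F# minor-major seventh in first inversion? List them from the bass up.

A, C#, E#, F#

The chord tones are F#–A–C#–E#. With the third (A) lowest for first inversion: A, C#, E#, F#.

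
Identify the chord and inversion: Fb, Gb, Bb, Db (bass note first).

Gb dominant seventh, third inversion

The pitch classes Fb, Gb, Bb, Db arrange in thirds as Gb–Bb–Db–Fb: a Gb dominant seventh chord.
With the seventh (Fb) in the bass, the chord is in third inversion (figured bass 4/2).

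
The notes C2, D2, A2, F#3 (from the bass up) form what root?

D

The distinct letter names are C, D, A, F#. Arranged as a stack of thirds they read D–F#–A–C, so D is the root (a D dominant seventh chord).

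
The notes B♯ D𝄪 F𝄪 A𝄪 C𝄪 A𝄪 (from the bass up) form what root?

Reordering B#, D##, F##, A##, C## into stacked thirds gives B#–D##–F##–A##–C##; the bottom of that stack, B#, is the root.

B#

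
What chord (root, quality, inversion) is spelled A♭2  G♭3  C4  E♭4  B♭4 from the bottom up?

Ab dominant ninth, root position

Reducing to letter names: Ab, Gb, C, Eb, Bb. These stack in thirds as Ab–C–Eb–Gb–Bb — an Ab dominant ninth chord.
The lowest note is Ab, the root of the chord, so this is root position.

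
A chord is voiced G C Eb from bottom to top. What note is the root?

C

G, C, Eb are the tones of a C minor triad (C–Eb–G), making C the root.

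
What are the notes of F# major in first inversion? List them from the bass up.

A#, C#, F#

F# major is F#–A#–C#. First inversion puts the third (A#) in the bass, with the remaining tones above: A#, C#, F#.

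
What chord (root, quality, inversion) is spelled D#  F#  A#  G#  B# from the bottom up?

The pitch classes D#, F#, A#, G#, B# arrange in thirds as G#–B#–D#–F#–A#: a G# dominant ninth chord.
The lowest note is D#, the fifth of the chord, so this is second inversion.

G# dominant ninth, second inversion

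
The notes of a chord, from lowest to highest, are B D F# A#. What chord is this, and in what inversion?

The pitch classes B, D, F#, A# arrange in thirds as B–D–F#–A#: a B minor-major seventh chord.
B is the root of B minor-major seventh; root in the bass means root position (figured bass 7).

B minor-major seventh, root position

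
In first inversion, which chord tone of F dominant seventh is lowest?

A

In first inversion the third is lowest. For F dominant seventh (F–A–C–Eb) that is A.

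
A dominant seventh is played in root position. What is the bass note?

A

The root of A dominant seventh (A–C#–E–G) is A; that is the bass in root position.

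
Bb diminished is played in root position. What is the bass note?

The root of Bb diminished (Bb–Db–Fb) is Bb; that is the bass in root position.

Bb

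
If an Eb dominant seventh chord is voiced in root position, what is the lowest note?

Eb

The root of Eb dominant seventh (Eb–G–Bb–Db) is Eb; that is the bass in root position.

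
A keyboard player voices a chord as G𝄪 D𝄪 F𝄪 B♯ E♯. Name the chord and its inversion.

Reducing to letter names: G##, D##, F##, B#, E#. These stack in thirds as E#–G##–B#–D##–F## — an E# major ninth chord.
G## is the third of E# major ninth; third in the bass means first inversion.

E# major ninth, first inversion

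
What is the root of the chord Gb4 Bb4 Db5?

Gb, Bb, Db are the tones of a Gb major triad (Gb–Bb–Db), making Gb the root.

Gb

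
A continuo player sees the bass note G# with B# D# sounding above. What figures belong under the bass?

5/3

The notes G#, B#, D# stack in thirds as G#–B#–D# — a G# major triad. The bass G# is the root, so this is root position: figured 5/3.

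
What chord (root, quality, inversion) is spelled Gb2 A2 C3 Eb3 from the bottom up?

A diminished seventh, third inversion

The pitch classes Gb, A, C, Eb arrange in thirds as A–C–Eb–Gb: an A diminished seventh chord.
With the seventh (Gb) in the bass, the chord is in third inversion (figured bass 4/2).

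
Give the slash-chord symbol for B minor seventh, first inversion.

First inversion of B minor seventh has the third (D) in the bass. As a slash chord: Bm7/D.

Bm7/D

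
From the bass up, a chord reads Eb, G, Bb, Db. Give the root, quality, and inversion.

Eb dominant seventh, root position

The distinct note names are Eb, G, Bb, Db. Stacked in thirds they read Eb–G–Bb–Db, which is a dominant seventh chord on Eb.
Eb is the root of Eb dominant seventh; root in the bass means root position (figured bass 7).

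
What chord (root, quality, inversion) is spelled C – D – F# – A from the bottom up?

D dominant seventh, third inversion

Reducing to letter names: C, D, F#, A. These stack in thirds as D–F#–A–C — a D dominant seventh chord.
The lowest note is C, the seventh of the chord, so this is third inversion (figured bass 4/2).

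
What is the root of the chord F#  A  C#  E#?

F#

The distinct letter names are F#, A, C#, E#. Arranged as a stack of thirds they read F#–A–C#–E#, so F# is the root (an F# minor-major seventh chord).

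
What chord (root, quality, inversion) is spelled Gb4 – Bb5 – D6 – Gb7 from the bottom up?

Gb augmented, root position

The distinct note names are Gb, Bb, D. Stacked in thirds they read Gb–Bb–D, which is an augmented triad on Gb.
With the root (Gb) in the bass, the chord is in root position (figured bass 5/3).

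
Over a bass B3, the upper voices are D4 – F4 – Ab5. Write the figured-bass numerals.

The notes B, D, F, Ab stack in thirds as B–D–F–Ab — a B diminished seventh chord. The bass B is the root, so this is root position: figured 7.

7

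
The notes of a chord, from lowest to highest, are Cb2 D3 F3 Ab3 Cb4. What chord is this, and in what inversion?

D diminished seventh, third inversion

The distinct note names are Cb, D, F, Ab. Stacked in thirds they read D–F–Ab–Cb, which is a diminished seventh chord on D.
With the seventh (Cb) in the bass, the chord is in third inversion (figured bass 4/2).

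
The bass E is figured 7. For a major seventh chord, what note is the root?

E

The figures 7 mean the root of the chord is in the bass. If E is the root of a major seventh chord, the root is E (chord tones E–G#–B–D#).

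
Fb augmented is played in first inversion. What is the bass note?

Ab

The third of Fb augmented (Fb–Ab–C) is Ab; that is the bass in first inversion.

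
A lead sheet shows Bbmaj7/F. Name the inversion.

second inversion

Bbmaj7/F means Bb major seventh with F in the bass. F is the fifth of Bb major seventh (Bb–D–F–A), so this is second inversion.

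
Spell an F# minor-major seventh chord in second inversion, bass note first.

F# minor-major seventh is F#–A–C#–E#. Second inversion puts the fifth (C#) in the bass, with the remaining tones above: C#, E#, F#, A.

C#, E#, F#, A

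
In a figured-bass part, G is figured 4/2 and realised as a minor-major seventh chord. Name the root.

Ab

The figures 4/2 mean the seventh of the chord is in the bass. If G is the seventh of a minor-major seventh chord, the root is Ab (chord tones Ab–Cb–Eb–G).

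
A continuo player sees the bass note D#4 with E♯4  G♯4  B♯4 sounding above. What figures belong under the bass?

4/2

The notes D#, E#, G#, B# stack in thirds as E#–G#–B#–D# — an E# minor seventh chord. The bass D# is the seventh, so this is third inversion: figured 4/2.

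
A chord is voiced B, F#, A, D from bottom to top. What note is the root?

The distinct letter names are B, F#, A, D. Arranged as a stack of thirds they read B–D–F#–A, so B is the root (a B minor seventh chord).

B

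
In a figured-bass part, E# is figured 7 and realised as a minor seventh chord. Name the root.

E#

The figures 7 mean the root of the chord is in the bass. If E# is the root of a minor seventh chord, the root is E# (chord tones E#–G#–B#–D#).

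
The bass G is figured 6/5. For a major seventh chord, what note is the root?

The figures 6/5 mean the third of the chord is in the bass. If G is the third of a major seventh chord, the root is Eb (chord tones Eb–G–Bb–D).

Eb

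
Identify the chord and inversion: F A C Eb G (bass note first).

The pitch classes F, A, C, Eb, G arrange in thirds as F–A–C–Eb–G: an F dominant ninth chord.
F is the root of F dominant ninth; root in the bass means root position.

F dominant ninth, root position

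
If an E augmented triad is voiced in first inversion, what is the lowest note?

G#

The third of E augmented (E–G#–B#) is G#; that is the bass in first inversion.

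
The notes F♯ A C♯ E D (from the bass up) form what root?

D

Reordering F#, A, C#, E, D into stacked thirds gives D–F#–A–C#–E; the bottom of that stack, D, is the root.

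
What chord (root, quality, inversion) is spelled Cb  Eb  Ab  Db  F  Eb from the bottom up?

The distinct note names are Cb, Eb, Ab, Db, F. Stacked in thirds they read Db–F–Ab–Cb–Eb, which is a dominant ninth chord on Db.
The lowest note is Cb, the seventh of the chord, so this is third inversion.

Db dominant ninth, third inversion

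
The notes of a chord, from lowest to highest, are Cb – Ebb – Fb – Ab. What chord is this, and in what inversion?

The pitch classes Cb, Ebb, Fb, Ab arrange in thirds as Fb–Ab–Cb–Ebb: an Fb dominant seventh chord.
With the fifth (Cb) in the bass, the chord is in second inversion (figured bass 4/3).

Fb dominant seventh, second inversion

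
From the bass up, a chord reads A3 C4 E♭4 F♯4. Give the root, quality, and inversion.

F# diminished seventh, first inversion

Reducing to letter names: A, C, Eb, F#. These stack in thirds as F#–A–C–Eb — an F# diminished seventh chord.
The lowest note is A, the third of the chord, so this is first inversion (figured bass 6/5).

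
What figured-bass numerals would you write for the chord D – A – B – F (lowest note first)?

The notes D, A, B, F stack in thirds as B–D–F–A — a B half-diminished seventh chord. The bass D is the third, so this is first inversion: figured 6/5.

6/5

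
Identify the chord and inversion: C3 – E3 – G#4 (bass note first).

Reducing to letter names: C, E, G#. These stack in thirds as C–E–G# — a C augmented triad.
The lowest note is C, the root of the chord, so this is root position (figured bass 5/3).

C augmented, root position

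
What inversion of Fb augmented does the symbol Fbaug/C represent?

Fbaug/C means Fb augmented with C in the bass. C is the fifth of Fb augmented (Fb–Ab–C), so this is second inversion.

second inversion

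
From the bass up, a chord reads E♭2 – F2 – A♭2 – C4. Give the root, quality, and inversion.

The distinct note names are Eb, F, Ab, C. Stacked in thirds they read F–Ab–C–Eb, which is a minor seventh chord on F.
The lowest note is Eb, the seventh of the chord, so this is third inversion (figured bass 4/2).

F minor seventh, third inversion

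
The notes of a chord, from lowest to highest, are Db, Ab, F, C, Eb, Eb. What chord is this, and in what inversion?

Db major ninth, root position

Reducing to letter names: Db, Ab, F, C, Eb. These stack in thirds as Db–F–Ab–C–Eb — a Db major ninth chord.
Db is the root of Db major ninth; root in the bass means root position.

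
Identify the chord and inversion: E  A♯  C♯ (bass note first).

The pitch classes E, A#, C# arrange in thirds as A#–C#–E: an A# diminished triad.
With the fifth (E) in the bass, the chord is in second inversion (figured bass 6/4).

A# diminished, second inversion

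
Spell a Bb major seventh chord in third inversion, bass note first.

The chord tones are Bb–D–F–A. With the seventh (A) lowest for third inversion: A, Bb, D, F.

A, Bb, D, F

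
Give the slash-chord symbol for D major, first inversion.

Dmaj/F#

First inversion of D major has the third (F#) in the bass. As a slash chord: Dmaj/F#.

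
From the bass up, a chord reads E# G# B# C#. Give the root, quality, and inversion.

The distinct note names are E#, G#, B#, C#. Stacked in thirds they read C#–E#–G#–B#, which is a major seventh chord on C#.
The lowest note is E#, the third of the chord, so this is first inversion (figured bass 6/5).

C# major seventh, first inversion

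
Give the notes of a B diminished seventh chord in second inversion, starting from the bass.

F, Ab, B, D

Spelling B diminished seventh: B–D–F–Ab. In second inversion the fifth is bass, giving F, Ab, B, D from the bottom.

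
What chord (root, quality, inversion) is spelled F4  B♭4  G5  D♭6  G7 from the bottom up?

The pitch classes F, Bb, G, Db arrange in thirds as G–Bb–Db–F: a G half-diminished seventh chord.
With the seventh (F) in the bass, the chord is in third inversion (figured bass 4/2).

G half-diminished seventh, third inversion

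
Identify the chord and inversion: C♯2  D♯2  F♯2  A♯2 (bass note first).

The pitch classes C#, D#, F#, A# arrange in thirds as D#–F#–A#–C#: a D# minor seventh chord.
With the seventh (C#) in the bass, the chord is in third inversion (figured bass 4/2).

D# minor seventh, third inversion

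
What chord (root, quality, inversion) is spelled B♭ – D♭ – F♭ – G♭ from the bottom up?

Gb dominant seventh, first inversion

The pitch classes Bb, Db, Fb, Gb arrange in thirds as Gb–Bb–Db–Fb: a Gb dominant seventh chord.
Bb is the third of Gb dominant seventh; third in the bass means first inversion (figured bass 6/5).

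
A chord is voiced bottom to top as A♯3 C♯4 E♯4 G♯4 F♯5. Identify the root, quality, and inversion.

F# major ninth, first inversion

The distinct note names are A#, C#, E#, G#, F#. Stacked in thirds they read F#–A#–C#–E#–G#, which is a major ninth chord on F#.
With the third (A#) in the bass, the chord is in first inversion.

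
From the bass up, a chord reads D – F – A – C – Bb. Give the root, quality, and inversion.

Bb major ninth, first inversion

The distinct note names are D, F, A, C, Bb. Stacked in thirds they read Bb–D–F–A–C, which is a major ninth chord on Bb.
D is the third of Bb major ninth; third in the bass means first inversion.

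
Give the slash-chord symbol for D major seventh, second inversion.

Second inversion of D major seventh has the fifth (A) in the bass. As a slash chord: Dmaj7/A.

Dmaj7/A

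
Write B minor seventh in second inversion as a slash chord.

Second inversion of B minor seventh has the fifth (F#) in the bass. As a slash chord: Bm7/F#.

Bm7/F#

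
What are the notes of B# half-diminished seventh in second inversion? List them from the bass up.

F#, A#, B#, D#

B# half-diminished seventh is B#–D#–F#–A#. Second inversion puts the fifth (F#) in the bass, with the remaining tones above: F#, A#, B#, D#.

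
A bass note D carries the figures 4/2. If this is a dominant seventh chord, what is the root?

The figures 4/2 mean the seventh of the chord is in the bass. If D is the seventh of a dominant seventh chord, the root is E (chord tones E–G#–B–D).

E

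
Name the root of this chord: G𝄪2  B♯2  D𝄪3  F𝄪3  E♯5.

E#

The distinct letter names are G##, B#, D##, F##, E#. Arranged as a stack of thirds they read E#–G##–B#–D##–F##, so E# is the root (an E# major ninth chord).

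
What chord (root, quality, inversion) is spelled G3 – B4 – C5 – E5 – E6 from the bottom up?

Reducing to letter names: G, B, C, E. These stack in thirds as C–E–G–B — a C major seventh chord.
G is the fifth of C major seventh; fifth in the bass means second inversion (figured bass 4/3).

C major seventh, second inversion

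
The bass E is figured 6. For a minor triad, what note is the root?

The figures 6 mean the third of the chord is in the bass. If E is the third of a minor triad, the root is C# (chord tones C#–E–G#).

C#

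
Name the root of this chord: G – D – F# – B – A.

The distinct letter names are G, D, F#, B, A. Arranged as a stack of thirds they read G–B–D–F#–A, so G is the root (a G major ninth chord).

G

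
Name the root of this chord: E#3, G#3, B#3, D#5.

E#, G#, B#, D# are the tones of an E# minor seventh chord (E#–G#–B#–D#), making E# the root.

E#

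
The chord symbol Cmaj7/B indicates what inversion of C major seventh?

Cmaj7/B means C major seventh with B in the bass. B is the seventh of C major seventh (C–E–G–B), so this is third inversion.

third inversion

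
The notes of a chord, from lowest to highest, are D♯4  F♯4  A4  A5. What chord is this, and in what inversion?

The distinct note names are D#, F#, A. Stacked in thirds they read D#–F#–A, which is a diminished triad on D#.
The lowest note is D#, the root of the chord, so this is root position (figured bass 5/3).

D# diminished, root position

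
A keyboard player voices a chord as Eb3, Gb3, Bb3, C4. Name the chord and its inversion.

C half-diminished seventh, first inversion

Reducing to letter names: Eb, Gb, Bb, C. These stack in thirds as C–Eb–Gb–Bb — a C half-diminished seventh chord.
The lowest note is Eb, the third of the chord, so this is first inversion (figured bass 6/5).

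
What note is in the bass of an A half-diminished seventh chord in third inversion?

G

A half-diminished seventh is A–C–Eb–G. Third inversion places the seventh in the bass: G.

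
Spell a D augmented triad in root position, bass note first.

Spelling D augmented: D–F#–A#. In root position the root is bass, giving D, F#, A# from the bottom.

D, F#, A#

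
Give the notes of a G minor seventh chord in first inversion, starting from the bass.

Bb, D, F, G

G minor seventh is G–Bb–D–F. First inversion puts the third (Bb) in the bass, with the remaining tones above: Bb, D, F, G.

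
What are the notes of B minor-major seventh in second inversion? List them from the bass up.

F#, A#, B, D

The chord tones are B–D–F#–A#. With the fifth (F#) lowest for second inversion: F#, A#, B, D.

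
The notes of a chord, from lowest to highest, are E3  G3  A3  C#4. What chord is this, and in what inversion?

Reducing to letter names: E, G, A, C#. These stack in thirds as A–C#–E–G — an A dominant seventh chord.
E is the fifth of A dominant seventh; fifth in the bass means second inversion (figured bass 4/3).

A dominant seventh, second inversion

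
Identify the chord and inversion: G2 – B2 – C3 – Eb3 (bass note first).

C minor-major seventh, second inversion

The distinct note names are G, B, C, Eb. Stacked in thirds they read C–Eb–G–B, which is a minor-major seventh chord on C.
With the fifth (G) in the bass, the chord is in second inversion (figured bass 4/3).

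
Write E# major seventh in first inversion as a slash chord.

E#maj7/G##

First inversion of E# major seventh has the third (G##) in the bass. As a slash chord: E#maj7/G##.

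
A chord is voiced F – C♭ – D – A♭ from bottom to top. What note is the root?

Reordering F, Cb, D, Ab into stacked thirds gives D–F–Ab–Cb; the bottom of that stack, D, is the root.

D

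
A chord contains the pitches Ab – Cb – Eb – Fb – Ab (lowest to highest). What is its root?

Reordering Ab, Cb, Eb, Fb into stacked thirds gives Fb–Ab–Cb–Eb; the bottom of that stack, Fb, is the root.

Fb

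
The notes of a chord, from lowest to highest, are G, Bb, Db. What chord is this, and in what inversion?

The distinct note names are G, Bb, Db. Stacked in thirds they read G–Bb–Db, which is a diminished triad on G.
With the root (G) in the bass, the chord is in root position (figured bass 5/3).

G diminished, root position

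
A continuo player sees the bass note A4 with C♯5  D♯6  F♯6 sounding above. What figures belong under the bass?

The notes A, C#, D#, F# stack in thirds as D#–F#–A–C# — a D# half-diminished seventh chord. The bass A is the fifth, so this is second inversion: figured 4/3.

4/3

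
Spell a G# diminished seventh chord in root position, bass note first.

G# diminished seventh is G#–B–D–F. Root position puts the root (G#) in the bass, with the remaining tones above: G#, B, D, F.

G#, B, D, F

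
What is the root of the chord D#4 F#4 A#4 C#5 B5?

B

The distinct letter names are D#, F#, A#, C#, B. Arranged as a stack of thirds they read B–D#–F#–A#–C#, so B is the root (a B major ninth chord).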